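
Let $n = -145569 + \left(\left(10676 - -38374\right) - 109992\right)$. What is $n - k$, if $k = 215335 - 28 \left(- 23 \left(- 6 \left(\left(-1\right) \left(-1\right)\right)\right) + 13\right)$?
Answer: $-417618$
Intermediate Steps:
$n = -206511$ ($n = -145569 + \left(\left(10676 + 38374\right) - 109992\right) = -145569 + \left(49050 - 109992\right) = -145569 - 60942 = -206511$)
$k = 211107$ ($k = 215335 - 28 \left(- 23 \left(\left(-6\right) 1\right) + 13\right) = 215335 - 28 \left(\left(-23\right) \left(-6\right) + 13\right) = 215335 - 28 \left(138 + 13\right) = 215335 - 28 \cdot 151 = 215335 - 4228 = 211107$)
$n - k = -206511 - 211107 = -417618$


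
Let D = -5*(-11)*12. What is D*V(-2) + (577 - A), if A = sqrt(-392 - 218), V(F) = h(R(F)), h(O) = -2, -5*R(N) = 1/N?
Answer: -743 - I*sqrt(610) ≈ -743.0 - 24.698*I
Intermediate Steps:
R(N) = -1/(5*N)
V(F) = -2
A = I*sqrt(610) (A = sqrt(-610) = I*sqrt(610) ≈ 24.698*I)
D = 660 (D = 55*12 = 660)
D*V(-2) + (577 - A) = 660*(-2) + (577 - I*sqrt(610)) = -1320 + (577 - I*sqrt(610)) = -743 - I*sqrt(610)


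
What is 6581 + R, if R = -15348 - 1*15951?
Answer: -24718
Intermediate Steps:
R = -31299 (R = -15348 - 15951 = -31299)
6581 + R = 6581 - 31299 = -24718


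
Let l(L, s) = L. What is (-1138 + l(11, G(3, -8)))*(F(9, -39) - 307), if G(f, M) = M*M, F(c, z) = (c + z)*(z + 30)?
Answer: 41699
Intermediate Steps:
F(c, z) = (30 + z)*(c + z) (F(c, z) = (c + z)*(30 + z) = (30 + z)*(c + z))
G(f, M) = M²
(-1138 + l(11, G(3, -8)))*(F(9, -39) - 307) = (-1138 + 11)*(((-39)² + 30*9 + 30*(-39) + 9*(-39)) - 307) = -1127*((1521 + 270 - 1170 - 351) - 307) = -1127*(270 - 307) = -1127*(-37) = 41699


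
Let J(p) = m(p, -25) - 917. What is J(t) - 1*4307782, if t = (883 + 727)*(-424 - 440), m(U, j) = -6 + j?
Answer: -4308730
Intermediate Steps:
t = -1391040 (t = 1610*(-864) = -1391040)
J(p) = -948 (J(p) = (-6 - 25) - 917 = -31 - 917 = -948)
J(t) - 1*4307782 = -948 - 1*4307782 = -948 - 4307782 = -4308730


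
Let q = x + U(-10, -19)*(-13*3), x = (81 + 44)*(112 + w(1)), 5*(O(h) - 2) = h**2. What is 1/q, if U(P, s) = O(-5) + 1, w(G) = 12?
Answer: 1/15188 ≈ 6.5841e-5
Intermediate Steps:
O(h) = 2 + h**2/5
U(P, s) = 8 (U(P, s) = (2 + (1/5)*(-5)**2) + 1 = (2 + (1/5)*25) + 1 = (2 + 5) + 1 = 7 + 1 = 8)
x = 15500 (x = (81 + 44)*(112 + 12) = 125*124 = 15500)
q = 15188 (q = 15500 + 8*(-13*3) = 15500 + 8*(-39) = 15500 - 312 = 15188)
1/q = 1/15188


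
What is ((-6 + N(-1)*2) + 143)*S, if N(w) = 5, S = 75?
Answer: 11025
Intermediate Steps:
((-6 + N(-1)*2) + 143)*S = ((-6 + 5*2) + 143)*75 = ((-6 + 10) + 143)*75 = (4 + 143)*75 = 147*75 = 11025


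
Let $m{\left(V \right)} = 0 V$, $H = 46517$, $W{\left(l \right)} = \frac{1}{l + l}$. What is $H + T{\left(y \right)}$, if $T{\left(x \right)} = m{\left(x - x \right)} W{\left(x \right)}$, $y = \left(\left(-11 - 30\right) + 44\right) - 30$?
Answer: $46517$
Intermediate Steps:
$y = -27$ ($y = \left(\left(-11 - 30\right) + 44\right) - 30 = \left(-41 + 44\right) - 30 = 3 - 30 = -27$)
$W{\left(l \right)} = \frac{1}{2 l}$
$m{\left(V \right)} = 0$
$T{\left(x \right)} = 0$ ($T{\left(x \right)} = 0 \frac{1}{2 x} = 0$)
$H + T{\left(y \right)} = 46517 + 0 = 46517$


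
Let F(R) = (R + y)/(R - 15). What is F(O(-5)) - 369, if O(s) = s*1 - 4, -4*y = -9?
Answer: -11799/32 ≈ -368.72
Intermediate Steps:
y = 9/4 (y = -1/4*(-9) = 9/4 ≈ 2.2500)
O(s) = -4 + s (O(s) = s - 4 = -4 + s)
F(R) = (9/4 + R)/(-15 + R) (F(R) = (R + 9/4)/(R - 15) = (9/4 + R)/(-15 + R))
F(O(-5)) - 369 = (9/4 + (-4 - 5))/(-15 + (-4 - 5)) - 369 = (9/4 - 9)/(-15 - 9) - 369 = -27/4/(-24) - 369 = -1/24*(-27/4) - 369 = 9/32 - 369 = -11799/32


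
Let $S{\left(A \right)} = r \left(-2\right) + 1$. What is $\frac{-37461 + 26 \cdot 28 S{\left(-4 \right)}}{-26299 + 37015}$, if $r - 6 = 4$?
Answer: $- \frac{51293}{10716} \approx -4.7866$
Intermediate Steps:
$r = 10$ ($r = 6 + 4 = 10$)
$S{\left(A \right)} = -19$ ($S{\left(A \right)} = 10 \left(-2\right) + 1 = -20 + 1 = -19$)
$\frac{-37461 + 26 \cdot 28 S{\left(-4 \right)}}{-26299 + 37015} = \frac{-37461 + 26 \cdot 28 \left(-19\right)}{-26299 + 37015} = \frac{-37461 + 728 \left(-19\right)}{10716} = \left(-37461 - 13832\right) \frac{1}{10716} = \left(-51293\right) \frac{1}{10716} = - \frac{51293}{10716}$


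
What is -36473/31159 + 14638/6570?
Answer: 108238916/102357315 ≈ 1.0575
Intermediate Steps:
-36473/31159 + 14638/6570 = -36473*1/31159 + 14638*(1/6570) = -36473/31159 + 7319/3285 = 108238916/102357315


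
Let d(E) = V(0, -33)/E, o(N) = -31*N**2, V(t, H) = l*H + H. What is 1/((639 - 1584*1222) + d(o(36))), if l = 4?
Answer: -13392/25913640473 ≈ -5.1679e-7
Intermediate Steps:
V(t, H) = 5*H (V(t, H) = 4*H + H = 5*H)
d(E) = -165/E (d(E) = (5*(-33))/E = -165/E)
1/((639 - 1584*1222) + d(o(36))) = 1/((639 - 1584*1222) - 165/((-31*36**2))) = 1/((639 - 1935648) - 165/((-31*1296))) = 1/(-1935009 - 165/(-40176)) = 1/(-1935009 - 165*(-1/40176)) = 1/(-1935009 + 55/13392) = 1/(-25913640473/13392) = -13392/25913640473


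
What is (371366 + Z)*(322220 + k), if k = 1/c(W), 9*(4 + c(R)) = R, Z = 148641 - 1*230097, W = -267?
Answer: 9434893950470/101 ≈ 9.3415e+10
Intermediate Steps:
Z = -81456 (Z = 148641 - 230097 = -81456)
c(R) = -4 + R/9
k = -3/101 (k = 1/(-4 + (⅑)*(-267)) = 1/(-4 - 89/3) = 1/(-101/3) = -3/101 ≈ -0.029703)
(371366 + Z)*(322220 + k) = (371366 - 81456)*(322220 - 3/101) = 289910*(32544217/101) = 9434893950470/101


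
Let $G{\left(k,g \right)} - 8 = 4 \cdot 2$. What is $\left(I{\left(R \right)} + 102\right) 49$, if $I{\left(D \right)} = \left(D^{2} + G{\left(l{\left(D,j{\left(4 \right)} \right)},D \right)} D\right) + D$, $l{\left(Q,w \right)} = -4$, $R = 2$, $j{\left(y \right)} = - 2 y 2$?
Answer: $6860$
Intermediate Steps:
$j{\left(y \right)} = - 4 y$
$G{\left(k,g \right)} = 16$ ($G{\left(k,g \right)} = 8 + 4 \cdot 2 = 8 + 8 = 16$)
$I{\left(D \right)} = D^{2} + 17 D$ ($I{\left(D \right)} = \left(D^{2} + 16 D\right) + D = D^{2} + 17 D$)
$\left(I{\left(R \right)} + 102\right) 49 = \left(2 \left(17 + 2\right) + 102\right) 49 = \left(2 \cdot 19 + 102\right) 49 = \left(38 + 102\right) 49 = 140 \cdot 49 = 6860$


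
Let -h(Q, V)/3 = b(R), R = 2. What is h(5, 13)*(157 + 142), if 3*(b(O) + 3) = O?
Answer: 2093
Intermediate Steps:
b(O) = -3 + O/3
h(Q, V) = 7 (h(Q, V) = -3*(-3 + (1/3)*2) = -3*(-3 + 2/3) = -3*(-7/3) = 7)
h(5, 13)*(157 + 142) = 7*(157 + 142) = 7*299 = 2093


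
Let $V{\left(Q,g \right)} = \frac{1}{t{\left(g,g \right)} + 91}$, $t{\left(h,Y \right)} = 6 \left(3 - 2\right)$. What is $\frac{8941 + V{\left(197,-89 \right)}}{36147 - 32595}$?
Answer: $\frac{433639}{172272} \approx 2.5172$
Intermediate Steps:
$t{\left(h,Y \right)} = 6$ ($t{\left(h,Y \right)} = 6 \cdot 1 = 6$)
$V{\left(Q,g \right)} = \frac{1}{97}$ ($V{\left(Q,g \right)} = \frac{1}{6 + 91} = \frac{1}{97}$)
$\frac{8941 + V{\left(197,-89 \right)}}{36147 - 32595} = \frac{8941 + \frac{1}{97}}{36147 - 32595} = \frac{867278}{97 \left(36147 - 32595\right)} = \frac{867278}{97 \cdot 3552} = \frac{867278}{97} \cdot \frac{1}{3552} = \frac{433639}{172272}$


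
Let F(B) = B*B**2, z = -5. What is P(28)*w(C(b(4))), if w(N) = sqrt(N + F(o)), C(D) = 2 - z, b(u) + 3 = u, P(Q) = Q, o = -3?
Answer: 56*I*sqrt(5) ≈ 125.22*I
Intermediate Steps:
F(B) = B**3
b(u) = -3 + u
C(D) = 7 (C(D) = 2 - 1*(-5) = 2 + 5 = 7)
w(N) = sqrt(-27 + N) (w(N) = sqrt(N + (-3)**3) = sqrt(N - 27) = sqrt(-27 + N))
P(28)*w(C(b(4))) = 28*sqrt(-27 + 7) = 28*sqrt(-20) = 28*(2*I*sqrt(5)) = 56*I*sqrt(5)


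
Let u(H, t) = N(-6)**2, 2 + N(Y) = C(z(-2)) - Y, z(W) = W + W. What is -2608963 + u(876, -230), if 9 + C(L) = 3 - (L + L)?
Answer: -2608927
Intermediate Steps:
z(W) = 2*W
C(L) = -6 - 2*L (C(L) = -9 + (3 - (L + L)) = -9 + (3 - 2*L) = -6 - 2*L)
N(Y) = -Y (N(Y) = -2 + ((-6 - 4*(-2)) - Y) = -2 + ((-6 - 2*(-4)) - Y) = -2 + ((-6 + 8) - Y) = -2 + (2 - Y) = -Y)
u(H, t) = 36 (u(H, t) = (-1*(-6))**2 = 6**2 = 36)
-2608963 + u(876, -230) = -2608963 + 36 = -2608927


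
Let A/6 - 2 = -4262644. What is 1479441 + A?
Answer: -24096411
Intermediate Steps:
A = -25575852 (A = 12 + 6*(-4262644) = 12 - 25575864 = -25575852)
1479441 + A = 1479441 - 25575852 = -24096411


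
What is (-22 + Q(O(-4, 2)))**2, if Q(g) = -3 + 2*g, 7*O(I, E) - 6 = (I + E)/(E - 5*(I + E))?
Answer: 4900/9 ≈ 544.44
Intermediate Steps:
O(I, E) = 6/7 + (E + I)/(7*(-5*I - 4*E)) (O(I, E) = 6/7 + ((I + E)/(E - 5*(I + E)))/7 = 6/7 + ((E + I)/(E - 5*(E + I)))/7 = 6/7 + ((E + I)/(E + (-5*E - 5*I)))/7 = 6/7 + ((E + I)/(-5*I - 4*E))/7 = 6/7 + (E + I)/(7*(-5*I - 4*E)))
(-22 + Q(O(-4, 2)))**2 = (-22 + (-3 + 2*((23*2 + 29*(-4))/(7*(4*2 + 5*(-4))))))**2 = (-22 + (-3 + 2*((46 - 116)/(7*(8 - 20)))))**2 = (-22 + (-3 + 2*((1/7)*(-70)/(-12))))**2 = (-22 + (-3 + 2*((1/7)*(-1/12)*(-70))))**2 = (-22 + (-3 + 2*(5/6)))**2 = (-22 + (-3 + 5/3))**2 = (-22 - 4/3)**2 = (-70/3)**2 = 4900/9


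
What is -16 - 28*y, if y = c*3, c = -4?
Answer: 320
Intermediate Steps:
y = -12 (y = -4*3 = -12)
-16 - 28*y = -16 - 28*(-12) = -16 + 336 = 320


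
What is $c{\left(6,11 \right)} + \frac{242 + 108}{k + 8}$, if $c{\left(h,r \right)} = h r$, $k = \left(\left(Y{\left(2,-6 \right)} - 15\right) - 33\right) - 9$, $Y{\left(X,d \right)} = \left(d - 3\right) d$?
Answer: $136$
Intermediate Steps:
$Y{\left(X,d \right)} = d \left(-3 + d\right)$ ($Y{\left(X,d \right)} = \left(d - 3\right) d = \left(-3 + d\right) d = d \left(-3 + d\right)$)
$k = -3$ ($k = \left(\left(- 6 \left(-3 - 6\right) - 15\right) - 33\right) - 9 = \left(\left(\left(-6\right) \left(-9\right) - 15\right) - 33\right) - 9 = \left(\left(54 - 15\right) - 33\right) - 9 = \left(39 - 33\right) - 9 = 6 - 9 = -3$)
$c{\left(6,11 \right)} + \frac{242 + 108}{k + 8} = 6 \cdot 11 + \frac{242 + 108}{-3 + 8} = 66 + \frac{350}{5} = 66 + 350 \cdot \frac{1}{5} = 66 + 70 = 136$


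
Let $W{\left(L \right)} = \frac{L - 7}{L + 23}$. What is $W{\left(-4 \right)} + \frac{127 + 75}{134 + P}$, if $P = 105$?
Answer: $\frac{1209}{4541} \approx 0.26624$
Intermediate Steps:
$W{\left(L \right)} = \frac{-7 + L}{23 + L}$
$W{\left(-4 \right)} + \frac{127 + 75}{134 + P} = \frac{-7 - 4}{23 - 4} + \frac{127 + 75}{134 + 105} = \frac{1}{19} \left(-11\right) + \frac{202}{239} = \frac{1}{19} \left(-11\right) + 202 \cdot \frac{1}{239} = - \frac{11}{19} + \frac{202}{239} = \frac{1209}{4541}$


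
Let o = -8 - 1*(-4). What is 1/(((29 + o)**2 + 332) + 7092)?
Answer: 1/8049 ≈ 0.00012424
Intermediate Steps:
o = -4 (o = -8 + 4 = -4)
1/(((29 + o)**2 + 332) + 7092) = 1/(((29 - 4)**2 + 332) + 7092) = 1/((25**2 + 332) + 7092) = 1/((625 + 332) + 7092) = 1/(957 + 7092) = 1/8049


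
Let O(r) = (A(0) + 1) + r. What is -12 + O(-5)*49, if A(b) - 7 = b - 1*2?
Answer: 37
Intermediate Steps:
A(b) = 5 + b (A(b) = 7 + (b - 1*2) = 7 + (b - 2) = 7 + (-2 + b) = 5 + b)
O(r) = 6 + r (O(r) = ((5 + 0) + 1) + r = (5 + 1) + r = 6 + r)
-12 + O(-5)*49 = -12 + (6 - 5)*49 = -12 + 1*49 = -12 + 49 = 37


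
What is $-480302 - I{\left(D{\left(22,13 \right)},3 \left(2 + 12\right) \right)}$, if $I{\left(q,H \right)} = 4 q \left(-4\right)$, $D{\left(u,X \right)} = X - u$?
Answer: $-480446$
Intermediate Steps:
$I{\left(q,H \right)} = - 16 q$
$-480302 - I{\left(D{\left(22,13 \right)},3 \left(2 + 12\right) \right)} = -480302 - - 16 \left(13 - 22\right) = -480302 - \left(-16\right) \left(-9\right) = -480302 - 144 = -480446$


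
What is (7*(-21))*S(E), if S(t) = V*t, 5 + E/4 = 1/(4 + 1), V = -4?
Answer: -56448/5 ≈ -11290.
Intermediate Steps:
E = -96/5 (E = -20 + 4/(4 + 1) = -20 + 4/5 = -20 + 4*(⅕) = -20 + ⅘ = -96/5 ≈ -19.200)
S(t) = -4*t
(7*(-21))*S(E) = (7*(-21))*(-4*(-96/5)) = -147*384/5 = -56448/5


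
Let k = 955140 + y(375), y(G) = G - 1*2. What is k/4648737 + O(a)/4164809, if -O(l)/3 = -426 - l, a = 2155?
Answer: 4015524312608/19361101696233 ≈ 0.20740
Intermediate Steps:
y(G) = -2 + G (y(G) = G - 2 = -2 + G)
O(l) = 1278 + 3*l (O(l) = -3*(-426 - l) = 1278 + 3*l)
k = 955513 (k = 955140 + (-2 + 375) = 955140 + 373 = 955513)
k/4648737 + O(a)/4164809 = 955513/4648737 + (1278 + 3*2155)/4164809 = 955513*(1/4648737) + (1278 + 6465)*(1/4164809) = 955513/4648737 + 7743*(1/4164809) = 955513/4648737 + 7743/4164809 = 4015524312608/19361101696233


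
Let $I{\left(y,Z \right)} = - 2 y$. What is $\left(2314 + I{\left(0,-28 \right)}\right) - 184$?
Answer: $2130$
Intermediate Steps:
$\left(2314 + I{\left(0,-28 \right)}\right) - 184 = \left(2314 - 0\right) - 184 = \left(2314 + 0\right) - 184 = 2314 - 184 = 2130$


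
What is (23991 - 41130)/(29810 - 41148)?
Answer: 17139/11338 ≈ 1.5116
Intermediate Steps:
(23991 - 41130)/(29810 - 41148) = -17139/(-11338) = -17139*(-1/11338) = 17139/11338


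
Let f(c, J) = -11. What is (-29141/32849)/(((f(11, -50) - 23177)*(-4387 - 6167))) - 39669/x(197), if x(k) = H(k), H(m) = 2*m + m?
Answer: -106299820866216481/1583684845308456 ≈ -67.122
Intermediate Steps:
H(m) = 3*m
x(k) = 3*k
(-29141/32849)/(((f(11, -50) - 23177)*(-4387 - 6167))) - 39669/x(197) = (-29141/32849)/(((-11 - 23177)*(-4387 - 6167))) - 39669/(3*197) = (-29141*1/32849)/((-23188*(-10554))) - 39669/591 = -29141/32849/244726152 - 39669*1/591 = -29141/32849*1/244726152 - 13223/197 = -29141/8039009367048 - 13223/197 = -106299820866216481/1583684845308456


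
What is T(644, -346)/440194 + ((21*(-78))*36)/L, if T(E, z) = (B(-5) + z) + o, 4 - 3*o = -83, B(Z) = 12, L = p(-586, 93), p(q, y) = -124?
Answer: 6489330493/13646014 ≈ 475.55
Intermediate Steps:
L = -124
o = 29 (o = 4/3 - ⅓*(-83) = 4/3 + 83/3 = 29)
T(E, z) = 41 + z (T(E, z) = (12 + z) + 29 = 41 + z)
T(644, -346)/440194 + ((21*(-78))*36)/L = (41 - 346)/440194 + ((21*(-78))*36)/(-124) = -305*1/440194 - 1638*36*(-1/124) = -305/440194 - 58968*(-1/124) = -305/440194 + 14742/31 = 6489330493/13646014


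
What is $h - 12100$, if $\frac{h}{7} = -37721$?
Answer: $-276147$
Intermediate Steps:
$h = -264047$ ($h = 7 \left(-37721\right) = -264047$)
$h - 12100 = -264047 - 12100 = -276147$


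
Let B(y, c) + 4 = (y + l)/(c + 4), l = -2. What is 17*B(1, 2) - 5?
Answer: -455/6 ≈ -75.833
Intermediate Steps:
B(y, c) = -4 + (-2 + y)/(4 + c) (B(y, c) = -4 + (y - 2)/(c + 4) = -4 + (-2 + y)/(4 + c))
17*B(1, 2) - 5 = 17*((-18 + 1 - 4*2)/(4 + 2)) - 5 = 17*((-18 + 1 - 8)/6) - 5 = 17*((1/6)*(-25)) - 5 = 17*(-25/6) - 5 = -425/6 - 5 = -455/6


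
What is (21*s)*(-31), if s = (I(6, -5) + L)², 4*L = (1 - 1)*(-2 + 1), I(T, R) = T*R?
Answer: -585900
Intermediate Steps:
I(T, R) = R*T
L = 0 (L = ((1 - 1)*(-2 + 1))/4 = (0*(-1))/4 = (¼)*0 = 0)
s = 900 (s = (-5*6 + 0)² = (-30 + 0)² = (-30)² = 900)
(21*s)*(-31) = (21*900)*(-31) = 18900*(-31) = -585900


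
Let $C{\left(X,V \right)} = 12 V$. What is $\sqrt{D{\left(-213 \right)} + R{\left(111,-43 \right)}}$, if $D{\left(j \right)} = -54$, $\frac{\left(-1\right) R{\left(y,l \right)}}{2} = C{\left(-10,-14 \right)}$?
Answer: $\sqrt{282} \approx 16.793$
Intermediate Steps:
$R{\left(y,l \right)} = 336$ ($R{\left(y,l \right)} = - 2 \cdot 12 \left(-14\right) = \left(-2\right) \left(-168\right) = 336$)
$\sqrt{D{\left(-213 \right)} + R{\left(111,-43 \right)}} = \sqrt{-54 + 336} = \sqrt{282}$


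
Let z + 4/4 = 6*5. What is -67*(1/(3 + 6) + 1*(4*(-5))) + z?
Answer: 12254/9 ≈ 1361.6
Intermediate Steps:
z = 29 (z = -1 + 6*5 = -1 + 30 = 29)
-67*(1/(3 + 6) + 1*(4*(-5))) + z = -67*(1/(3 + 6) + 1*(4*(-5))) + 29 = -67*(1/9 + 1*(-20)) + 29 = -67*(1/9 - 20) + 29 = -67*(-179/9) + 29 = 11993/9 + 29 = 12254/9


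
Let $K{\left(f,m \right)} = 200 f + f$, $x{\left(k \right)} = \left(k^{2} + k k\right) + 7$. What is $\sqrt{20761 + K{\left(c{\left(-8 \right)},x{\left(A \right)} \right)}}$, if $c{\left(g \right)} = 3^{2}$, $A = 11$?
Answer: $\sqrt{22570} \approx 150.23$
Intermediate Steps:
$c{\left(g \right)} = 9$
$x{\left(k \right)} = 7 + 2 k^{2}$ ($x{\left(k \right)} = \left(k^{2} + k^{2}\right) + 7 = 2 k^{2} + 7 = 7 + 2 k^{2}$)
$K{\left(f,m \right)} = 201 f$
$\sqrt{20761 + K{\left(c{\left(-8 \right)},x{\left(A \right)} \right)}} = \sqrt{20761 + 201 \cdot 9} = \sqrt{20761 + 1809} = \sqrt{22570}$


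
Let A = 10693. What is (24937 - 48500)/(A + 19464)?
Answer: -23563/30157 ≈ -0.78134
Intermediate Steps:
(24937 - 48500)/(A + 19464) = (24937 - 48500)/(10693 + 19464) = -23563/30157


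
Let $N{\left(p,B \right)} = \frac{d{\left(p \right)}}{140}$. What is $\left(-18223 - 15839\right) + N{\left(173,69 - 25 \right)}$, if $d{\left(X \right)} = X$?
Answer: $- \frac{4768507}{140} \approx -34061.0$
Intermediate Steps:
$N{\left(p,B \right)} = \frac{p}{140}$
$\left(-18223 - 15839\right) + N{\left(173,69 - 25 \right)} = \left(-18223 - 15839\right) + \frac{1}{140} \cdot 173 = -34062 + \frac{173}{140} = - \frac{4768507}{140}$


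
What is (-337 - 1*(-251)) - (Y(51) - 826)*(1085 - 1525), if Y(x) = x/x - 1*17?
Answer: -370566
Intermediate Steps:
Y(x) = -16 (Y(x) = 1 - 17 = -16)
(-337 - 1*(-251)) - (Y(51) - 826)*(1085 - 1525) = (-337 - 1*(-251)) - (-16 - 826)*(1085 - 1525) = (-337 + 251) - (-842)*(-440) = -86 - 1*370480 = -86 - 370480 = -370566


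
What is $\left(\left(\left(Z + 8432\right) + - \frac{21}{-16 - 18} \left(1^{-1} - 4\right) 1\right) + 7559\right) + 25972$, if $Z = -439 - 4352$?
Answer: $\frac{1263785}{34} \approx 37170.0$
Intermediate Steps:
$Z = -4791$ ($Z = -439 - 4352 = -4791$)
$\left(\left(\left(Z + 8432\right) + - \frac{21}{-16 - 18} \left(1^{-1} - 4\right) 1\right) + 7559\right) + 25972 = \left(\left(\left(-4791 + 8432\right) + - \frac{21}{-16 - 18} \left(1^{-1} - 4\right) 1\right) + 7559\right) + 25972 = \left(\left(3641 + - \frac{21}{-34} \left(1 - 4\right) 1\right) + 7559\right) + 25972 = \left(\left(3641 + \left(-21\right) \left(- \frac{1}{34}\right) \left(\left(-3\right) 1\right)\right) + 7559\right) + 25972 = \left(\left(3641 + \frac{21}{34} \left(-3\right)\right) + 7559\right) + 25972 = \left(\left(3641 - \frac{63}{34}\right) + 7559\right) + 25972 = \left(\frac{123731}{34} + 7559\right) + 25972 = \frac{380737}{34} + 25972 = \frac{1263785}{34}$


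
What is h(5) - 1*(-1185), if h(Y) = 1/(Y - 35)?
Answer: 35549/30 ≈ 1185.0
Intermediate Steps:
h(Y) = 1/(-35 + Y)
h(5) - 1*(-1185) = 1/(-35 + 5) - 1*(-1185) = 1/(-30) + 1185 = -1/30 + 1185 = 35549/30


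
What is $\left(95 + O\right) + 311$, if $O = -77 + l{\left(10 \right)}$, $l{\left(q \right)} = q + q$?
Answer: $349$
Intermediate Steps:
$l{\left(q \right)} = 2 q$
$O = -57$ ($O = -77 + 2 \cdot 10 = -77 + 20 = -57$)
$\left(95 + O\right) + 311 = \left(95 - 57\right) + 311 = 38 + 311 = 349$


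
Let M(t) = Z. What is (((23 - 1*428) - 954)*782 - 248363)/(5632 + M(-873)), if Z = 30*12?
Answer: -1311101/5992 ≈ -218.81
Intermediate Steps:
Z = 360
M(t) = 360
(((23 - 1*428) - 954)*782 - 248363)/(5632 + M(-873)) = (((23 - 1*428) - 954)*782 - 248363)/(5632 + 360) = (((23 - 428) - 954)*782 - 248363)/5992 = ((-405 - 954)*782 - 248363)*(1/5992) = (-1359*782 - 248363)*(1/5992) = (-1062738 - 248363)*(1/5992) = -1311101*1/5992 = -1311101/5992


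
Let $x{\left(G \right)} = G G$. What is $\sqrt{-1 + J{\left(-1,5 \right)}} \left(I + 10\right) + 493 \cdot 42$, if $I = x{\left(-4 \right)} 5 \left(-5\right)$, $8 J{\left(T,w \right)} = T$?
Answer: $20706 - \frac{585 i \sqrt{2}}{2} \approx 20706.0 - 413.66 i$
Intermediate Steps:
$J{\left(T,w \right)} = \frac{T}{8}$
$x{\left(G \right)} = G^{2}$
$I = -400$ ($I = \left(-4\right)^{2} \cdot 5 \left(-5\right) = 16 \cdot 5 \left(-5\right) = 80 \left(-5\right) = -400$)
$\sqrt{-1 + J{\left(-1,5 \right)}} \left(I + 10\right) + 493 \cdot 42 = \sqrt{-1 + \frac{1}{8} \left(-1\right)} \left(-400 + 10\right) + 493 \cdot 42 = \sqrt{-1 - \frac{1}{8}} \left(-390\right) + 20706 = \sqrt{- \frac{9}{8}} \left(-390\right) + 20706 = \frac{3 i \sqrt{2}}{4} \left(-390\right) + 20706 = - \frac{585 i \sqrt{2}}{2} + 20706 = 20706 - \frac{585 i \sqrt{2}}{2}$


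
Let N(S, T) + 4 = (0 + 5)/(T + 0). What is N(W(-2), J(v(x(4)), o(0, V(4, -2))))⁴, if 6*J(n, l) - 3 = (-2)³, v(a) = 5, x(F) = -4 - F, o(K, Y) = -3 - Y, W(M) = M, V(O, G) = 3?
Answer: 10000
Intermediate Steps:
J(n, l) = -⅚ (J(n, l) = ½ + (⅙)*(-2)³ = ½ + (⅙)*(-8) = ½ - 4/3 = -⅚)
N(S, T) = -4 + 5/T (N(S, T) = -4 + (0 + 5)/(T + 0) = -4 + 5/T)
N(W(-2), J(v(x(4)), o(0, V(4, -2))))⁴ = (-4 + 5/(-⅚))⁴ = (-4 + 5*(-6/5))⁴ = (-4 - 6)⁴ = (-10)⁴ = 10000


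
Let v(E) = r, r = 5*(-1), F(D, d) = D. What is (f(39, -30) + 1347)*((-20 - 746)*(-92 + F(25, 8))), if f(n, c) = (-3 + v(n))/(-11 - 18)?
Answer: 2005201862/29 ≈ 6.9145e+7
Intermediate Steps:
r = -5
v(E) = -5
f(n, c) = 8/29 (f(n, c) = (-3 - 5)/(-11 - 18) = -8/(-29) = -8*(-1/29) = 8/29)
(f(39, -30) + 1347)*((-20 - 746)*(-92 + F(25, 8))) = (8/29 + 1347)*((-20 - 746)*(-92 + 25)) = 39071*(-766*(-67))/29 = (39071/29)*51322 = 2005201862/29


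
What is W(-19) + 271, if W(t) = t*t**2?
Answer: -6588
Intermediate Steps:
W(t) = t**3
W(-19) + 271 = (-19)**3 + 271 = -6859 + 271 = -6588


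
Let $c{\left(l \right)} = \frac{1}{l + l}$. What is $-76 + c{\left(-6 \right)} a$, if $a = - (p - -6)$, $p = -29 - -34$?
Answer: $- \frac{901}{12} \approx -75.083$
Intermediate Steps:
$p = 5$ ($p = -29 + 34 = 5$)
$a = -11$ ($a = - (5 - -6) = - (5 + 6) = \left(-1\right) 11 = -11$)
$c{\left(l \right)} = \frac{1}{2 l}$
$-76 + c{\left(-6 \right)} a = -76 + \frac{1}{2 \left(-6\right)} \left(-11\right) = -76 + \frac{1}{2} \left(- \frac{1}{6}\right) \left(-11\right) = -76 - - \frac{11}{12} = -76 + \frac{11}{12} = - \frac{901}{12}$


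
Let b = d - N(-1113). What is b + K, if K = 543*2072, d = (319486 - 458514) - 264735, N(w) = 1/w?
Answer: 802843630/1113 ≈ 7.2133e+5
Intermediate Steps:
d = -403763 (d = -139028 - 264735 = -403763)
b = -449388218/1113 (b = -403763 - 1/(-1113) = -403763 - 1*(-1/1113) = -403763 + 1/1113 = -449388218/1113 ≈ -4.0376e+5)
K = 1125096
b + K = -449388218/1113 + 1125096 = 802843630/1113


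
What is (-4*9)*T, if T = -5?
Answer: 180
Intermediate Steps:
(-4*9)*T = -4*9*(-5) = -36*(-5) = 180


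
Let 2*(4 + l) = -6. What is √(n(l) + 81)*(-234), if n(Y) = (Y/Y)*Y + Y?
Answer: -234*√67 ≈ -1915.4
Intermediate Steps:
l = -7 (l = -4 + (½)*(-6) = -4 - 3 = -7)
n(Y) = 2*Y (n(Y) = 1*Y + Y = Y + Y = 2*Y)
√(n(l) + 81)*(-234) = √(2*(-7) + 81)*(-234) = √(-14 + 81)*(-234) = √67*(-234) = -234*√67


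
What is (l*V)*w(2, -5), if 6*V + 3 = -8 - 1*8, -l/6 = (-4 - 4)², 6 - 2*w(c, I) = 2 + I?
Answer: 5472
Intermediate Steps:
w(c, I) = 2 - I/2 (w(c, I) = 3 - (2 + I)/2 = 3 + (-1 - I/2) = 2 - I/2)
l = -384 (l = -6*(-4 - 4)² = -6*(-8)² = -6*64 = -384)
V = -19/6 (V = -½ + (-8 - 1*8)/6 = -½ + (-8 - 8)/6 = -½ + (⅙)*(-16) = -½ - 8/3 = -19/6 ≈ -3.1667)
(l*V)*w(2, -5) = (-384*(-19/6))*(2 - ½*(-5)) = 1216*(2 + 5/2) = 1216*(9/2) = 5472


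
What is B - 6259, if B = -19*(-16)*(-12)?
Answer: -9907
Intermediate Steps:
B = -3648 (B = 304*(-12) = -3648)
B - 6259 = -3648 - 6259 = -9907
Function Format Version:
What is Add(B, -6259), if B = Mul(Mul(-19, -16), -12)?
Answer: -9907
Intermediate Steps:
B = -3648 (B = Mul(304, -12) = -3648)
Add(B, -6259) = Add(-3648, -6259) = -9907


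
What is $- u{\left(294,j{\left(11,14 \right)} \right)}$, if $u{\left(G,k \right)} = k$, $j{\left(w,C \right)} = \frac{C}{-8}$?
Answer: $\frac{7}{4} \approx 1.75$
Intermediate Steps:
$j{\left(w,C \right)} = - \frac{C}{8}$ ($j{\left(w,C \right)} = C \left(- \frac{1}{8}\right) = - \frac{C}{8}$)
$- u{\left(294,j{\left(11,14 \right)} \right)} = - \frac{\left(-1\right) 14}{8} = \left(-1\right) \left(- \frac{7}{4}\right) = \frac{7}{4}$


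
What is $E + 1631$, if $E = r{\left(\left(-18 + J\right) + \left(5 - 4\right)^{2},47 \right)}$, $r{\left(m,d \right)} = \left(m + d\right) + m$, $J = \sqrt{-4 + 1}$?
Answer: $1644 + 2 i \sqrt{3} \approx 1644.0 + 3.4641 i$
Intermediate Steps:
$J = i \sqrt{3}$ ($J = \sqrt{-3} = i \sqrt{3} \approx 1.732 i$)
$r{\left(m,d \right)} = d + 2 m$ ($r{\left(m,d \right)} = \left(d + m\right) + m = d + 2 m$)
$E = 13 + 2 i \sqrt{3}$ ($E = 47 + 2 \left(\left(-18 + i \sqrt{3}\right) + \left(5 - 4\right)^{2}\right) = 47 + 2 \left(\left(-18 + i \sqrt{3}\right) + 1^{2}\right) = 47 + 2 \left(\left(-18 + i \sqrt{3}\right) + 1\right) = 47 + 2 \left(-17 + i \sqrt{3}\right) = 47 - \left(34 - 2 i \sqrt{3}\right) = 13 + 2 i \sqrt{3} \approx 13.0 + 3.4641 i$)
$E + 1631 = \left(13 + 2 i \sqrt{3}\right) + 1631 = 1644 + 2 i \sqrt{3}$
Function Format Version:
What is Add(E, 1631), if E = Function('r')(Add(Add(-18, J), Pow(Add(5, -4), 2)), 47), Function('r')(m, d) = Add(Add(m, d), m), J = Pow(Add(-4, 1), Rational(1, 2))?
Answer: Add(1644, Mul(2, I, Pow(3, Rational(1, 2)))) ≈ Add(1644.0, Mul(3.4641, I))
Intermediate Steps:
J = Mul(I, Pow(3, Rational(1, 2))) (J = Pow(-3, Rational(1, 2)) = Mul(I, Pow(3, Rational(1, 2))) ≈ Mul(1.7320, I))
Function('r')(m, d) = Add(d, Mul(2, m)) (Function('r')(m, d) = Add(Add(d, m), m) = Add(d, Mul(2, m)))
E = Add(13, Mul(2, I, Pow(3, Rational(1, 2)))) (E = Add(47, Mul(2, Add(Add(-18, Mul(I, Pow(3, Rational(1, 2)))), Pow(Add(5, -4), 2)))) = Add(47, Mul(2, Add(Add(-18, Mul(I, Pow(3, Rational(1, 2)))), Pow(1, 2)))) = Add(47, Mul(2, Add(Add(-18, Mul(I, Pow(3, Rational(1, 2)))), 1))) = Add(47, Mul(2, Add(-17, Mul(I, Pow(3, Rational(1, 2)))))) = Add(47, Add(-34, Mul(2, I, Pow(3, Rational(1, 2))))) = Add(13, Mul(2, I, Pow(3, Rational(1, 2)))) ≈ Add(13.000, Mul(3.4641, I)))
Add(E, 1631) = Add(Add(13, Mul(2, I, Pow(3, Rational(1, 2)))), 1631) = Add(1644, Mul(2, I, Pow(3, Rational(1, 2))))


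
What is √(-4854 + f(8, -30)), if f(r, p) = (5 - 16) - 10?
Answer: 5*I*√195 ≈ 69.821*I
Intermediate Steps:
f(r, p) = -21 (f(r, p) = -11 - 10 = -21)
√(-4854 + f(8, -30)) = √(-4854 - 21) = √(-4875) = 5*I*√195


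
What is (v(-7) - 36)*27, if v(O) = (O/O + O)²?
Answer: 0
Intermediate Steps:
v(O) = (1 + O)²
(v(-7) - 36)*27 = ((1 - 7)² - 36)*27 = ((-6)² - 36)*27 = (36 - 36)*27 = 0*27 = 0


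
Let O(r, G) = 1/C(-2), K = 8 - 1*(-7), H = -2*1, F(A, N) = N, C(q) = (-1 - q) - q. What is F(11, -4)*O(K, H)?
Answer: -4/3 ≈ -1.3333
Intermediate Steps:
C(q) = -1 - 2*q
H = -2
K = 15 (K = 8 + 7 = 15)
O(r, G) = 1/3 (O(r, G) = 1/(-1 - 2*(-2)) = 1/(-1 + 4) = 1/3)
F(11, -4)*O(K, H) = -4*1/3 = -4/3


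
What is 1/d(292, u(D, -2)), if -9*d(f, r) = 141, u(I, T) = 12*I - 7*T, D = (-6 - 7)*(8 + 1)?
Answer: -3/47 ≈ -0.063830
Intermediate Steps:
D = -117 (D = -13*9 = -117)
u(I, T) = -7*T + 12*I
d(f, r) = -47/3 (d(f, r) = -1/9*141 = -47/3)
1/d(292, u(D, -2)) = 1/(-47/3) = -3/47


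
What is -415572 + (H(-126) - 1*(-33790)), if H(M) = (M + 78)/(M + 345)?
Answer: -27870102/73 ≈ -3.8178e+5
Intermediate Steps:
H(M) = (78 + M)/(345 + M)
-415572 + (H(-126) - 1*(-33790)) = -415572 + ((78 - 126)/(345 - 126) - 1*(-33790)) = -415572 + (-48/219 + 33790) = -415572 + ((1/219)*(-48) + 33790) = -415572 + (-16/73 + 33790) = -415572 + 2466654/73 = -27870102/73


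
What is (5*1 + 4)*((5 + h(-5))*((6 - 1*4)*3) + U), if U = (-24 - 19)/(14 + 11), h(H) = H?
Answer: -387/25 ≈ -15.480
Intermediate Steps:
U = -43/25 ≈ -1.7200
(5*1 + 4)*((5 + h(-5))*((6 - 1*4)*3) + U) = (5*1 + 4)*((5 - 5)*((6 - 1*4)*3) - 43/25) = (5 + 4)*(0*((6 - 4)*3) - 43/25) = 9*(0*(2*3) - 43/25) = 9*(0*6 - 43/25) = 9*(0 - 43/25) = 9*(-43/25) = -387/25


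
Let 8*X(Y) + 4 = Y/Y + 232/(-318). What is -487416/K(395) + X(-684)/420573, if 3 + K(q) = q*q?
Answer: -130376236218571/41733455425416 ≈ -3.1240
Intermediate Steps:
X(Y) = -593/1272 (X(Y) = -½ + (Y/Y + 232/(-318))/8 = -½ + (1 + 232*(-1/318))/8 = -½ + (1 - 116/159)/8 = -½ + (⅛)*(43/159) = -½ + 43/1272 = -593/1272)
K(q) = -3 + q² (K(q) = -3 + q*q = -3 + q²)
-487416/K(395) + X(-684)/420573 = -487416/(-3 + 395²) - 593/1272/420573 = -487416/(-3 + 156025) - 593/1272*1/420573 = -487416/156022 - 593/534968856 = -487416*1/156022 - 593/534968856 = -243708/78011 - 593/534968856 = -130376236218571/41733455425416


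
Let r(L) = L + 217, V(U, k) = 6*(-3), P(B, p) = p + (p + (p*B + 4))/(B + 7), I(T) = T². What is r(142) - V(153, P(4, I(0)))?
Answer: 377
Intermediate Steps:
P(B, p) = p + (4 + p + B*p)/(7 + B) (P(B, p) = p + (p + (B*p + 4))/(7 + B) = p + (p + (4 + B*p))/(7 + B) = p + (4 + p + B*p)/(7 + B))
V(U, k) = -18
r(L) = 217 + L
r(142) - V(153, P(4, I(0))) = (217 + 142) - 1*(-18) = 359 + 18 = 377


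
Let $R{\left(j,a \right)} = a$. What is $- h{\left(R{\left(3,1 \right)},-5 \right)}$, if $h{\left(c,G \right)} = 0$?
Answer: $0$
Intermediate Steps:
$- h{\left(R{\left(3,1 \right)},-5 \right)} = \left(-1\right) 0 = 0$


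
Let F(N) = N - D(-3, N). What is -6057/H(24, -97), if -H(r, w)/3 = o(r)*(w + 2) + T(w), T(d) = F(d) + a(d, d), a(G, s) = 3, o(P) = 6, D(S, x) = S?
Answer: -2019/661 ≈ -3.0545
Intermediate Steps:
F(N) = 3 + N (F(N) = N - 1*(-3) = N + 3 = 3 + N)
T(d) = 6 + d (T(d) = (3 + d) + 3 = 6 + d)
H(r, w) = -54 - 21*w (H(r, w) = -3*(6*(w + 2) + (6 + w)) = -3*(6*(2 + w) + (6 + w)) = -3*((12 + 6*w) + (6 + w)) = -3*(18 + 7*w) = -54 - 21*w)
-6057/H(24, -97) = -6057/(-54 - 21*(-97)) = -6057/(-54 + 2037) = -6057/1983 = -6057*1/1983 = -2019/661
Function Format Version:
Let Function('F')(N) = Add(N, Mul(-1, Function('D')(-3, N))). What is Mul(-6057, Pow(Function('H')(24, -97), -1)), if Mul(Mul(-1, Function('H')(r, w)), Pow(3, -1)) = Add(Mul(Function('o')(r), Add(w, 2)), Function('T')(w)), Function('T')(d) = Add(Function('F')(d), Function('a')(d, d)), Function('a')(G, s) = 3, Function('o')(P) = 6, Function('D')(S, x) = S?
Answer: Rational(-2019, 661) ≈ -3.0545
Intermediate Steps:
Function('F')(N) = Add(3, N) (Function('F')(N) = Add(N, Mul(-1, -3)) = Add(N, 3) = Add(3, N))
Function('T')(d) = Add(6, d) (Function('T')(d) = Add(Add(3, d), 3) = Add(6, d))
Function('H')(r, w) = Add(-54, Mul(-21, w)) (Function('H')(r, w) = Mul(-3, Add(Mul(6, Add(w, 2)), Add(6, w))) = Mul(-3, Add(Mul(6, Add(2, w)), Add(6, w))) = Mul(-3, Add(Add(12, Mul(6, w)), Add(6, w))) = Mul(-3, Add(18, Mul(7, w))) = Add(-54, Mul(-21, w)))
Mul(-6057, Pow(Function('H')(24, -97), -1)) = Mul(-6057, Pow(Add(-54, Mul(-21, -97)), -1)) = Mul(-6057, Pow(Add(-54, 2037), -1)) = Mul(-6057, Pow(1983, -1)) = Mul(-6057, Rational(1, 1983)) = Rational(-2019, 661)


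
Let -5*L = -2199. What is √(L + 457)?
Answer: 2*√5605/5 ≈ 29.947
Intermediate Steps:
L = 2199/5 (L = -⅕*(-2199) = 2199/5 ≈ 439.80)
√(L + 457) = √(2199/5 + 457) = √(4484/5) = 2*√5605/5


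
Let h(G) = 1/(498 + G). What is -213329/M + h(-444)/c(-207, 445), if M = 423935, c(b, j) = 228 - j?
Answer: -2500213157/4967670330 ≈ -0.50330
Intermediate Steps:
-213329/M + h(-444)/c(-207, 445) = -213329/423935 + 1/((498 - 444)*(228 - 1*445)) = -213329*1/423935 + 1/(54*(228 - 445)) = -213329/423935 + (1/54)/(-217) = -213329/423935 + (1/54)*(-1/217) = -213329/423935 - 1/11718 = -2500213157/4967670330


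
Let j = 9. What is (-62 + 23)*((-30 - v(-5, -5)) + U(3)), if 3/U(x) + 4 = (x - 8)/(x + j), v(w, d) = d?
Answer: 53079/53 ≈ 1001.5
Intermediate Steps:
U(x) = 3/(-4 + (-8 + x)/(9 + x)) (U(x) = 3/(-4 + (x - 8)/(x + 9)) = 3/(-4 + (-8 + x)/(9 + x)))
(-62 + 23)*((-30 - v(-5, -5)) + U(3)) = (-62 + 23)*((-30 - 1*(-5)) + 3*(-9 - 1*3)/(44 + 3*3)) = -39*((-30 + 5) + 3*(-9 - 3)/(44 + 9)) = -39*(-25 + 3*(-12)/53) = -39*(-25 + 3*(1/53)*(-12)) = -39*(-25 - 36/53) = -39*(-1361/53) = 53079/53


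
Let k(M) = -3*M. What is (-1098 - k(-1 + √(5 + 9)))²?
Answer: 1212327 - 6606*√14 ≈ 1.1876e+6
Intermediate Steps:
(-1098 - k(-1 + √(5 + 9)))² = (-1098 - (-3)*(-1 + √(5 + 9)))² = (-1098 - (-3)*(-1 + √14))² = (-1098 - (3 - 3*√14))² = (-1098 + (-3 + 3*√14))² = (-1101 + 3*√14)²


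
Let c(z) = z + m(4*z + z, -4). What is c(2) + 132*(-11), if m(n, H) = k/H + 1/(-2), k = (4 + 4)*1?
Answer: -2905/2 ≈ -1452.5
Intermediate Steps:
k = 8 (k = 8*1 = 8)
m(n, H) = -1/2 + 8/H (m(n, H) = 8/H + 1/(-2) = 8/H + 1*(-1/2) = 8/H - 1/2 = -1/2 + 8/H)
c(z) = -5/2 + z (c(z) = z + (1/2)*(16 - 1*(-4))/(-4) = z + (1/2)*(-1/4)*(16 + 4) = z + (1/2)*(-1/4)*20 = z - 5/2 = -5/2 + z)
c(2) + 132*(-11) = (-5/2 + 2) + 132*(-11) = -1/2 - 1452 = -2905/2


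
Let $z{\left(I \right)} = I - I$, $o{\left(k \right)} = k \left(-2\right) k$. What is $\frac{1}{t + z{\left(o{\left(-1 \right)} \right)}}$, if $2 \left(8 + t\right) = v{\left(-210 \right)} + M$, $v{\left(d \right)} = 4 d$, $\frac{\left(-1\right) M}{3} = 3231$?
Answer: $- \frac{2}{10549} \approx -0.00018959$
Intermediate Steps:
$M = -9693$ ($M = \left(-3\right) 3231 = -9693$)
$t = - \frac{10549}{2}$ ($t = -8 + \frac{4 \left(-210\right) - 9693}{2} = -8 + \frac{-840 - 9693}{2} = -8 + \frac{1}{2} \left(-10533\right) = -8 - \frac{10533}{2} = - \frac{10549}{2} \approx -5274.5$)
$o{\left(k \right)} = - 2 k^{2}$ ($o{\left(k \right)} = - 2 k k = - 2 k^{2}$)
$z{\left(I \right)} = 0$
$\frac{1}{t + z{\left(o{\left(-1 \right)} \right)}} = \frac{1}{- \frac{10549}{2} + 0} = \frac{1}{- \frac{10549}{2}} = - \frac{2}{10549}$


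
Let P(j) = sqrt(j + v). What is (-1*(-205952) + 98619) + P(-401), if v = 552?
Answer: 304571 + sqrt(151) ≈ 3.0458e+5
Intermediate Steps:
P(j) = sqrt(552 + j) (P(j) = sqrt(j + 552) = sqrt(552 + j))
(-1*(-205952) + 98619) + P(-401) = (-1*(-205952) + 98619) + sqrt(552 - 401) = (205952 + 98619) + sqrt(151) = 304571 + sqrt(151)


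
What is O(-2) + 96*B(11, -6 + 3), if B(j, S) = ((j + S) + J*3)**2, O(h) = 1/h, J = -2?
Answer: 767/2 ≈ 383.50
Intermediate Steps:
B(j, S) = (-6 + S + j)**2 (B(j, S) = ((j + S) - 2*3)**2 = ((S + j) - 6)**2 = (-6 + S + j)**2)
O(-2) + 96*B(11, -6 + 3) = 1/(-2) + 96*(-6 + (-6 + 3) + 11)**2 = -1/2 + 96*(-6 - 3 + 11)**2 = -1/2 + 96*2**2 = -1/2 + 96*4 = -1/2 + 384 = 767/2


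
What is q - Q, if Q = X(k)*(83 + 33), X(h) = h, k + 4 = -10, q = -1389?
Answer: 235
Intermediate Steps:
k = -14 (k = -4 - 10 = -14)
Q = -1624 (Q = -14*(83 + 33) = -14*116 = -1624)
q - Q = -1389 - 1*(-1624) = -1389 + 1624 = 235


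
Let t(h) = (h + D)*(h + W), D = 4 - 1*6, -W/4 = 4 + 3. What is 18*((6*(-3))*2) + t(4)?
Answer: -696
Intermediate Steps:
W = -28 (W = -4*(4 + 3) = -4*7 = -28)
D = -2 (D = 4 - 6 = -2)
t(h) = (-28 + h)*(-2 + h) (t(h) = (h - 2)*(h - 28) = (-2 + h)*(-28 + h) = (-28 + h)*(-2 + h))
18*((6*(-3))*2) + t(4) = 18*((6*(-3))*2) + (56 + 4**2 - 30*4) = 18*(-18*2) + (56 + 16 - 120) = 18*(-36) - 48 = -648 - 48 = -696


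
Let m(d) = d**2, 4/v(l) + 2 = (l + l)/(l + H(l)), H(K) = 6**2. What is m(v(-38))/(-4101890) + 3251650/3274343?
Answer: 1080370756824157/1087910579469870 ≈ 0.99307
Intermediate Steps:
H(K) = 36
v(l) = 4/(-2 + 2*l/(36 + l)) (v(l) = 4/(-2 + (l + l)/(l + 36)) = 4/(-2 + (2*l)/(36 + l)) = 4/(-2 + 2*l/(36 + l)))
m(v(-38))/(-4101890) + 3251650/3274343 = (-2 - 1/18*(-38))**2/(-4101890) + 3251650/3274343 = (-2 + 19/9)**2*(-1/4101890) + 3251650*(1/3274343) = (1/9)**2*(-1/4101890) + 3251650/3274343 = (1/81)*(-1/4101890) + 3251650/3274343 = -1/332253090 + 3251650/3274343 = 1080370756824157/1087910579469870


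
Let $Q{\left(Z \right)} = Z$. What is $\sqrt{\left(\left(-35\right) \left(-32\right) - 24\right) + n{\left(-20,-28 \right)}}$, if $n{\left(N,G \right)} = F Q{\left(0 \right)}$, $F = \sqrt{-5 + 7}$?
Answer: $2 \sqrt{274} \approx 33.106$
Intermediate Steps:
$F = \sqrt{2} \approx 1.4142$
$n{\left(N,G \right)} = 0$ ($n{\left(N,G \right)} = \sqrt{2} \cdot 0 = 0$)
$\sqrt{\left(\left(-35\right) \left(-32\right) - 24\right) + n{\left(-20,-28 \right)}} = \sqrt{\left(\left(-35\right) \left(-32\right) - 24\right) + 0} = \sqrt{\left(1120 - 24\right) + 0} = \sqrt{1096 + 0} = \sqrt{1096} = 2 \sqrt{274}$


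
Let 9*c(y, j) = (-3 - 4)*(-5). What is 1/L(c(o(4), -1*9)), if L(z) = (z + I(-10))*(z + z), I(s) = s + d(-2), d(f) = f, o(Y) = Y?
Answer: -81/5110 ≈ -0.015851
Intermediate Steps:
c(y, j) = 35/9 (c(y, j) = ((-3 - 4)*(-5))/9 = (-7*(-5))/9 = (⅑)*35 = 35/9)
I(s) = -2 + s (I(s) = s - 2 = -2 + s)
L(z) = 2*z*(-12 + z) (L(z) = (z + (-2 - 10))*(z + z) = (z - 12)*(2*z) = (-12 + z)*(2*z) = 2*z*(-12 + z))
1/L(c(o(4), -1*9)) = 1/(2*(35/9)*(-12 + 35/9)) = 1/(2*(35/9)*(-73/9)) = 1/(-5110/81) = -81/5110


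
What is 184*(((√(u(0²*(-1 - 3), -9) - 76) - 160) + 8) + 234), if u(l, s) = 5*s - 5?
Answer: 15088 + 552*I*√14 ≈ 15088.0 + 2065.4*I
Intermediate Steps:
u(l, s) = -5 + 5*s
184*(((√(u(0²*(-1 - 3), -9) - 76) - 160) + 8) + 234) = 184*(((√((-5 + 5*(-9)) - 76) - 160) + 8) + 234) = 184*(((√((-5 - 45) - 76) - 160) + 8) + 234) = 184*(((√(-50 - 76) - 160) + 8) + 234) = 184*(((√(-126) - 160) + 8) + 234) = 184*(((3*I*√14 - 160) + 8) + 234) = 184*(((-160 + 3*I*√14) + 8) + 234) = 184*((-152 + 3*I*√14) + 234) = 184*(82 + 3*I*√14) = 15088 + 552*I*√14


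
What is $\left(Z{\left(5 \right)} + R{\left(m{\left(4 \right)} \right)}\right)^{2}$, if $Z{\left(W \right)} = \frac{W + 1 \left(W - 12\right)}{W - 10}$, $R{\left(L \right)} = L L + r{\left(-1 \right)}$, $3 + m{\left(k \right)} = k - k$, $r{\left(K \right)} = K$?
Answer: $\frac{1764}{25} \approx 70.56$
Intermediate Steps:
$m{\left(k \right)} = -3$ ($m{\left(k \right)} = -3 + \left(k - k\right) = -3 + 0 = -3$)
$R{\left(L \right)} = -1 + L^{2}$ ($R{\left(L \right)} = L L - 1 = L^{2} - 1 = -1 + L^{2}$)
$Z{\left(W \right)} = \frac{-12 + 2 W}{-10 + W}$ ($Z{\left(W \right)} = \frac{W + 1 \left(-12 + W\right)}{-10 + W} = \frac{W + \left(-12 + W\right)}{-10 + W} = \frac{-12 + 2 W}{-10 + W}$)
$\left(Z{\left(5 \right)} + R{\left(m{\left(4 \right)} \right)}\right)^{2} = \left(\frac{2 \left(-6 + 5\right)}{-10 + 5} - \left(1 - \left(-3\right)^{2}\right)\right)^{2} = \left(2 \frac{1}{-5} \left(-1\right) + \left(-1 + 9\right)\right)^{2} = \left(2 \left(- \frac{1}{5}\right) \left(-1\right) + 8\right)^{2} = \left(\frac{2}{5} + 8\right)^{2} = \left(\frac{42}{5}\right)^{2} = \frac{1764}{25}$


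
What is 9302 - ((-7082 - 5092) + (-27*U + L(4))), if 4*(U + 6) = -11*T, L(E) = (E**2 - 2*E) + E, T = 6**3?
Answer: 5264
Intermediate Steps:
T = 216
L(E) = E**2 - E
U = -600 (U = -6 + (-11*216)/4 = -6 + (1/4)*(-2376) = -6 - 594 = -600)
9302 - ((-7082 - 5092) + (-27*U + L(4))) = 9302 - ((-7082 - 5092) + (-27*(-600) + 4*(-1 + 4))) = 9302 - (-12174 + (16200 + 4*3)) = 9302 - (-12174 + (16200 + 12)) = 9302 - (-12174 + 16212) = 9302 - 1*4038 = 9302 - 4038 = 5264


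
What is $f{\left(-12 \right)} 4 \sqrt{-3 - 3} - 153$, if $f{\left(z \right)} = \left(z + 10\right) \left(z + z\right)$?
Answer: $-153 + 192 i \sqrt{6} \approx -153.0 + 470.3 i$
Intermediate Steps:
$f{\left(z \right)} = 2 z \left(10 + z\right)$ ($f{\left(z \right)} = \left(10 + z\right) 2 z = 2 z \left(10 + z\right)$)
$f{\left(-12 \right)} 4 \sqrt{-3 - 3} - 153 = 2 \left(-12\right) \left(10 - 12\right) 4 \sqrt{-3 - 3} - 153 = 2 \left(-12\right) \left(-2\right) 4 \sqrt{-6} - 153 = 48 \cdot 4 i \sqrt{6} - 153 = 192 i \sqrt{6} - 153 = -153 + 192 i \sqrt{6}$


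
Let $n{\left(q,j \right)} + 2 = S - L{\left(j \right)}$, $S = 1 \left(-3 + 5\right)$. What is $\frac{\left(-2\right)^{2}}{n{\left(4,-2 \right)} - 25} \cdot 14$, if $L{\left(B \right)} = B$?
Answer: $- \frac{56}{23} \approx -2.4348$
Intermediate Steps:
$S = 2$ ($S = 1 \cdot 2 = 2$)
$n{\left(q,j \right)} = - j$ ($n{\left(q,j \right)} = -2 - \left(-2 + j\right) = - j$)
$\frac{\left(-2\right)^{2}}{n{\left(4,-2 \right)} - 25} \cdot 14 = \frac{\left(-2\right)^{2}}{\left(-1\right) \left(-2\right) - 25} \cdot 14 = \frac{1}{2 - 25} \cdot 4 \cdot 14 = \frac{1}{-23} \cdot 4 \cdot 14 = \left(- \frac{1}{23}\right) 4 \cdot 14 = \left(- \frac{4}{23}\right) 14 = - \frac{56}{23}$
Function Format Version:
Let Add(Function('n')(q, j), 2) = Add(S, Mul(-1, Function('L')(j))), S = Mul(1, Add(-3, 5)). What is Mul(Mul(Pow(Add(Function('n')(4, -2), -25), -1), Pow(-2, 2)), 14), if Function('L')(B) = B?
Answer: Rational(-56, 23) ≈ -2.4348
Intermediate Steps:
S = 2 (S = Mul(1, 2) = 2)
Function('n')(q, j) = Mul(-1, j) (Function('n')(q, j) = Add(-2, Add(2, Mul(-1, j))) = Mul(-1, j))
Mul(Mul(Pow(Add(Function('n')(4, -2), -25), -1), Pow(-2, 2)), 14) = Mul(Mul(Pow(Add(Mul(-1, -2), -25), -1), Pow(-2, 2)), 14) = Mul(Mul(Pow(Add(2, -25), -1), 4), 14) = Mul(Mul(Pow(-23, -1), 4), 14) = Mul(Mul(Rational(-1, 23), 4), 14) = Mul(Rational(-4, 23), 14) = Rational(-56, 23)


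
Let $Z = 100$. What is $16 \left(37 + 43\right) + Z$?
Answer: $1380$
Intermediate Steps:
$16 \left(37 + 43\right) + Z = 16 \left(37 + 43\right) + 100 = 16 \cdot 80 + 100 = 1280 + 100 = 1380$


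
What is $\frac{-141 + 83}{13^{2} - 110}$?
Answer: $- \frac{58}{59} \approx -0.98305$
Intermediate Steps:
$\frac{-141 + 83}{13^{2} - 110} = \frac{1}{169 - 110} \left(-58\right) = \frac{1}{59} \left(-58\right) = - \frac{58}{59}$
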